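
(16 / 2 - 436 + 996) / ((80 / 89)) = 6319 / 10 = 631.90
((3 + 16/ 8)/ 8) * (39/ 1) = 195/ 8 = 24.38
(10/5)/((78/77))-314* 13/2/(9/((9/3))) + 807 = 5017/39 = 128.64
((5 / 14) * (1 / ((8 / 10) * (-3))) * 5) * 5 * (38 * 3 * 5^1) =-2120.54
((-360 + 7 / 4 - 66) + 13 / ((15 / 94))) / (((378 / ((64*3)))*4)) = -41134 / 945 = -43.53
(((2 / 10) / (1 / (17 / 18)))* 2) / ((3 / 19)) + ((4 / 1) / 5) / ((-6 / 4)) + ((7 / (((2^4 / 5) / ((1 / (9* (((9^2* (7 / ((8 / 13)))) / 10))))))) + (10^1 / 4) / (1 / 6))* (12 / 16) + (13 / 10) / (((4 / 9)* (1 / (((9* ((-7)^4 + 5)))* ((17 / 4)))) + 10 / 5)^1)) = 13.76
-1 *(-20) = 20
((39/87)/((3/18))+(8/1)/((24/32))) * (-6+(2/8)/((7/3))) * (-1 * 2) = 4565/29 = 157.41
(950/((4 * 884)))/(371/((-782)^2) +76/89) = 380179075/1209229918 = 0.31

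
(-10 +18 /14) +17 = 58 /7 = 8.29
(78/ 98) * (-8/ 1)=-312/ 49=-6.37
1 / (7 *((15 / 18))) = 6 / 35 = 0.17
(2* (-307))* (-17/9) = 10438/9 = 1159.78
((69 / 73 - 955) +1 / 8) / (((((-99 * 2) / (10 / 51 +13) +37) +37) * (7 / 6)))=-160682115 / 11593568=-13.86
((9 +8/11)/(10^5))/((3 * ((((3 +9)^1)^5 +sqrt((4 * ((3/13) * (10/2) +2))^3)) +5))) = 58496353123/448925108554391700000 - 57031 * sqrt(533)/56115638569298962500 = 0.00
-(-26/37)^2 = -676/1369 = -0.49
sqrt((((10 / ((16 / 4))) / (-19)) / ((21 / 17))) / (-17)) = sqrt(3990) / 798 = 0.08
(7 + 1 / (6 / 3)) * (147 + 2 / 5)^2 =1629507 / 10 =162950.70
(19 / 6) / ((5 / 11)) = 209 / 30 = 6.97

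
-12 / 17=-0.71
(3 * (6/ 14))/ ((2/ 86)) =387/ 7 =55.29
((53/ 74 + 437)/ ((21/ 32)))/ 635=172752/ 164465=1.05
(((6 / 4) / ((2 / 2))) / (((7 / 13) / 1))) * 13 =507 / 14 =36.21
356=356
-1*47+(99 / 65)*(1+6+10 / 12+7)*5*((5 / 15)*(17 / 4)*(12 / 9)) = 12977 / 78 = 166.37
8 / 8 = 1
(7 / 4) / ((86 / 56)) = 49 / 43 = 1.14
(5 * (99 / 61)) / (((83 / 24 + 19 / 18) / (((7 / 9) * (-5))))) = -5544 / 793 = -6.99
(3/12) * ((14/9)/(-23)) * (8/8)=-0.02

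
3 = 3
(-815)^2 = 664225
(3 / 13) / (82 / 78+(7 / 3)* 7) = 3 / 226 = 0.01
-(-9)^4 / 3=-2187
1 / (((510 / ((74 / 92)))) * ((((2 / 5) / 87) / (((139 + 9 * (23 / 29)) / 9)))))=78403 / 14076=5.57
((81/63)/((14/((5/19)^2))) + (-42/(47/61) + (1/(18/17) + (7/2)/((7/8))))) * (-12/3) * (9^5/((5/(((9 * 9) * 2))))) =1576589158203768/4156915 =379269039.23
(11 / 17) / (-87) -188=-278063 / 1479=-188.01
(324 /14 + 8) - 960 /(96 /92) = -6222 /7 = -888.86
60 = 60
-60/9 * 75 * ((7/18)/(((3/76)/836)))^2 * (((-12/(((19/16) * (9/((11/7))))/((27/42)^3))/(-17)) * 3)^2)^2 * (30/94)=-1349397437965917880320000/2662355855568802463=-506843.38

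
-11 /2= -5.50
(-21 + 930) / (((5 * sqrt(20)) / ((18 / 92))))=8181 * sqrt(5) / 2300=7.95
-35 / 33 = -1.06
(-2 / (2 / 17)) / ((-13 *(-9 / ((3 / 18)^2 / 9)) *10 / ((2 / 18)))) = -17 / 3411720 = -0.00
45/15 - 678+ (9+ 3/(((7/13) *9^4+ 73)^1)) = -31219377/46876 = -666.00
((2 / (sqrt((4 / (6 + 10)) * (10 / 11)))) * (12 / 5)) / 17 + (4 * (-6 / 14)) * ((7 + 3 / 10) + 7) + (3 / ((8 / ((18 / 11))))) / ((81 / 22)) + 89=24 * sqrt(110) / 425 + 13577 / 210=65.24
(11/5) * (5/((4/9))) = 99/4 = 24.75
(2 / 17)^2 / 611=4 / 176579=0.00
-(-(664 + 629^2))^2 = -157057653025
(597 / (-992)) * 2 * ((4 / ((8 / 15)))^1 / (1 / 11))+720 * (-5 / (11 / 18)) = -5990.21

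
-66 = -66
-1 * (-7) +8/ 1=15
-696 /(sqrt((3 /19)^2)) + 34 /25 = -110166 /25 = -4406.64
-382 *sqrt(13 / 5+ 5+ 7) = -382 *sqrt(365) / 5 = -1459.62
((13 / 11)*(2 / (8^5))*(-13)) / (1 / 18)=-1521 / 90112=-0.02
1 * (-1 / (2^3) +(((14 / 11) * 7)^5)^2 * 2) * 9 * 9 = 105892635770525145582423 / 207499396808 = 510327439016.64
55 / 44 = 5 / 4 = 1.25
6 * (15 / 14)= 45 / 7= 6.43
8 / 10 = 4 / 5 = 0.80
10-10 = 0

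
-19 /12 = -1.58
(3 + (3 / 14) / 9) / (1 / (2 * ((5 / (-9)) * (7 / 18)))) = -635 / 486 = -1.31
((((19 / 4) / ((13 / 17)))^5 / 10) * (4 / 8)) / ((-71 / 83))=-291803639320969 / 539889725440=-540.49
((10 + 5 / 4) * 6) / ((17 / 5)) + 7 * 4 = 1627 / 34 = 47.85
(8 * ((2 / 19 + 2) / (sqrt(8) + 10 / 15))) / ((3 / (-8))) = 1280 / 323 -3840 * sqrt(2) / 323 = -12.85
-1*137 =-137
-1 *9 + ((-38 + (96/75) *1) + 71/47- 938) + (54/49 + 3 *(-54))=-65814404/57575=-1143.11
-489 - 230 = -719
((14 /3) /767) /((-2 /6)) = -0.02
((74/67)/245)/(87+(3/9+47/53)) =11766/230253205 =0.00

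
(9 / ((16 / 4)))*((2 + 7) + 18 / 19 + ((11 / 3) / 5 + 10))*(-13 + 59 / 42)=-205027 / 380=-539.54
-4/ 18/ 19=-2/ 171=-0.01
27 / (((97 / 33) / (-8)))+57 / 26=-179799 / 2522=-71.29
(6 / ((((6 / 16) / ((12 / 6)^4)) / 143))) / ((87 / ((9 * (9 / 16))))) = 61776 / 29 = 2130.21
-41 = -41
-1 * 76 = -76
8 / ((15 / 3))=1.60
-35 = -35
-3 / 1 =-3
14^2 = 196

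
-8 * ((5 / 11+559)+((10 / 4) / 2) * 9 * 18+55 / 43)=-2888076 / 473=-6105.87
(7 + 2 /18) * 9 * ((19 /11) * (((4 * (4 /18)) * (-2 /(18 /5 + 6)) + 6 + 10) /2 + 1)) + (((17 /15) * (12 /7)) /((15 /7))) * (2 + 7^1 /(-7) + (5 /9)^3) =592845992 /601425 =985.74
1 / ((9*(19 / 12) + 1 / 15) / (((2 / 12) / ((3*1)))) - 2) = 10 / 2557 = 0.00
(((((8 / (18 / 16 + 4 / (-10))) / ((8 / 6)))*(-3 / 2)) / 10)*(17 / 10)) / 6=-51 / 145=-0.35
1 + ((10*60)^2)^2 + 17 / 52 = 6739200000069 / 52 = 129600000001.33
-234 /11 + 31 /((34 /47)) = 8071 /374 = 21.58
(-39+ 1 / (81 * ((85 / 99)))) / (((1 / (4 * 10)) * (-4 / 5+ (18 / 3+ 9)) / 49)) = -5381.11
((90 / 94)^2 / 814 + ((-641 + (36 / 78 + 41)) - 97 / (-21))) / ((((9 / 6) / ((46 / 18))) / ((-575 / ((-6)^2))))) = 3862208966941925 / 238571761428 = 16188.88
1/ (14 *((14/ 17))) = 17/ 196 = 0.09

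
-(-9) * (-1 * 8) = -72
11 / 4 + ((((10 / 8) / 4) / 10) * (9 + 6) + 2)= 167 / 32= 5.22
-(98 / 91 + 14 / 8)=-147 / 52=-2.83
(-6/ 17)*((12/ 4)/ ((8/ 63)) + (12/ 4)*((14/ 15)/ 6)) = -2891/ 340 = -8.50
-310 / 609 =-0.51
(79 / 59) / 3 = 79 / 177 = 0.45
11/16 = 0.69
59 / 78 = 0.76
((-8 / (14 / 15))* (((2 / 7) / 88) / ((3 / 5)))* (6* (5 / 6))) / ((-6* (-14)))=-125 / 45276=-0.00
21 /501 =7 /167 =0.04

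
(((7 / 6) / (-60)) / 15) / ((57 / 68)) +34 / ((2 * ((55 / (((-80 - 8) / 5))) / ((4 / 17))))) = -19723 / 15390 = -1.28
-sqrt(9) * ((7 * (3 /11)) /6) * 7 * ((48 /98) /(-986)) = 18 /5423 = 0.00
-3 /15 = -1 /5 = -0.20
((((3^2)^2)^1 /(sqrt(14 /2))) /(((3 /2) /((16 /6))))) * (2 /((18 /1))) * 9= 144 * sqrt(7) /7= 54.43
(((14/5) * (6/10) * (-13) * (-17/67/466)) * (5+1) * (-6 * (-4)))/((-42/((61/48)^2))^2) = 3059930861/1208516198400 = 0.00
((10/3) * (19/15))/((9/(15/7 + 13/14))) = 817/567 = 1.44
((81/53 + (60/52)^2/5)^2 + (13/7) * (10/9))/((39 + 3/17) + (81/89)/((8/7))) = 323263335829232/2445453385799697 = 0.13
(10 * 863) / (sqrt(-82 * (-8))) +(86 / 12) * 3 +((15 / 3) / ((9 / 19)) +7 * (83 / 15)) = 407.73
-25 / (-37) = 25 / 37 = 0.68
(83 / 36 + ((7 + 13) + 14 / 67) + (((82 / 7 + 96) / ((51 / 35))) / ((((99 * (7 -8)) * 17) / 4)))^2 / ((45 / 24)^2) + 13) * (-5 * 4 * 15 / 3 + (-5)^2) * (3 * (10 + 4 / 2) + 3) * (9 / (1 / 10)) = -1025775785805129125 / 109690969014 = -9351506.28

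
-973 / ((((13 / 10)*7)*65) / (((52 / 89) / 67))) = -1112 / 77519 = -0.01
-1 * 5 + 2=-3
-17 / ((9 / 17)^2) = -4913 / 81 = -60.65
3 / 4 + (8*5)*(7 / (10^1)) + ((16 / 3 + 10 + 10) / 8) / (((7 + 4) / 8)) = 4099 / 132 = 31.05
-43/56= -0.77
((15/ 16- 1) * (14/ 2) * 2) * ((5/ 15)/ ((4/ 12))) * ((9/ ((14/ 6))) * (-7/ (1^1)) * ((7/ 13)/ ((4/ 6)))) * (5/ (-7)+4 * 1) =13041/ 208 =62.70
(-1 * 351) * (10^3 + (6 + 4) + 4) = -355914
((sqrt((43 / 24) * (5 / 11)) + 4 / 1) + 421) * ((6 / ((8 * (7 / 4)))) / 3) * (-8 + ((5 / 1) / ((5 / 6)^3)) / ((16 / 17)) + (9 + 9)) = 137 * sqrt(14190) / 6600 + 2329 / 2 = 1166.97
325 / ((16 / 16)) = 325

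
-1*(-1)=1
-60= -60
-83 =-83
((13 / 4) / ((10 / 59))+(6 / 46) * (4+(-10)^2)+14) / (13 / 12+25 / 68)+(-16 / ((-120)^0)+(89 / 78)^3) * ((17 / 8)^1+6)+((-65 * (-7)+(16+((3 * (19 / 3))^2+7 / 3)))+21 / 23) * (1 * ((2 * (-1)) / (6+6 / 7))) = -409224951113 / 1242596160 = -329.33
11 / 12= 0.92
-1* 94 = -94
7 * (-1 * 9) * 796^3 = -31774575168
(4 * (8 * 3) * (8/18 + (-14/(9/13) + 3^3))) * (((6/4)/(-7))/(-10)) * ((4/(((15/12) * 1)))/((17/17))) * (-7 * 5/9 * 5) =-8320/9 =-924.44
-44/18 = -22/9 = -2.44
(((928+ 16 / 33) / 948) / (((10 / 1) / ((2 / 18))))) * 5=3830 / 70389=0.05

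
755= 755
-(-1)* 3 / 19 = 3 / 19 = 0.16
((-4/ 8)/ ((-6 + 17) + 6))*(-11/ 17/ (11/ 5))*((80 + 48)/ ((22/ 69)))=3.47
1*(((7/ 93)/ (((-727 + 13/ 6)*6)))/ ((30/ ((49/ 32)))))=-343/ 388278720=-0.00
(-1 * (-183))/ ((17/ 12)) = 2196/ 17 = 129.18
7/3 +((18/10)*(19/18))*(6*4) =719/15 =47.93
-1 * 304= -304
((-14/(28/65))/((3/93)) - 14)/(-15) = 68.10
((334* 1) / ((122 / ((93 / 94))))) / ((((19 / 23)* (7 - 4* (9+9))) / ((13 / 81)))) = -119071 / 14707710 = -0.01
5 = 5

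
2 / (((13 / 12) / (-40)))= -960 / 13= -73.85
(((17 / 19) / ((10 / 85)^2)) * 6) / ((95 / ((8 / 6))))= 9826 / 1805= 5.44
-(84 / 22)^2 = -1764 / 121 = -14.58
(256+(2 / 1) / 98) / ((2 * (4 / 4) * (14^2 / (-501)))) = -6285045 / 19208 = -327.21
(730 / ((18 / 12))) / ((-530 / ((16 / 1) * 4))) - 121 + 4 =-175.77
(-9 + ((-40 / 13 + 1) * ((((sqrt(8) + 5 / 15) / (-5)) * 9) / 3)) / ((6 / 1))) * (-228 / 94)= 66177 / 3055 - 3078 * sqrt(2) / 3055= 20.24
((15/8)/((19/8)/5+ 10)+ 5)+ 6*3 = 9712/419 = 23.18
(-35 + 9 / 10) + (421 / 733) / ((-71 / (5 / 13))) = -230727669 / 6765590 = -34.10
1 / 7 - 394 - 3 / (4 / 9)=-11217 / 28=-400.61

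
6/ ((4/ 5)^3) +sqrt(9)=471/ 32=14.72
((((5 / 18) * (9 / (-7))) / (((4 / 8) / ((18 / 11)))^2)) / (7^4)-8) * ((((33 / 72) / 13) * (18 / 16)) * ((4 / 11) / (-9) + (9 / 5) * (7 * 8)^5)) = -124764176214763574 / 396561165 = -314615215.07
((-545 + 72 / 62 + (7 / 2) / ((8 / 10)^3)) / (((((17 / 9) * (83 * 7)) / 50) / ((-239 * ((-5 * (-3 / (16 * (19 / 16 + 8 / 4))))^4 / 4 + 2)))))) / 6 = 25544598108962175 / 13093398746624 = 1950.95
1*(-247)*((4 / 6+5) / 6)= -4199 / 18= -233.28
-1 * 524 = -524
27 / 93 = 9 / 31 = 0.29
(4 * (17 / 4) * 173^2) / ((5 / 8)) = 4070344 / 5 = 814068.80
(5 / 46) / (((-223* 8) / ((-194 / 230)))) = 97 / 1887472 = 0.00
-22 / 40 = -11 / 20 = -0.55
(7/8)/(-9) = -0.10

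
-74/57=-1.30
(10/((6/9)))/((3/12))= 60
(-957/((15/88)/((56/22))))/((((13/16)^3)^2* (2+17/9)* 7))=-1824.76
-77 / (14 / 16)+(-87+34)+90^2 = 7959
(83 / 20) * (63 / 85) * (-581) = -1787.09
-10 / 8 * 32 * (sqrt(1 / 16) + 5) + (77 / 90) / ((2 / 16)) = -9142 / 45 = -203.16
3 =3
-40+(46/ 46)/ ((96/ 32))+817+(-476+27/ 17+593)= 895.92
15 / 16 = 0.94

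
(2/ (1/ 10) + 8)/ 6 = 14/ 3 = 4.67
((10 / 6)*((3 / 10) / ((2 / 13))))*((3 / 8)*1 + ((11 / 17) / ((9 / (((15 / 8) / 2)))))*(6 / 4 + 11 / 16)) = 88673 / 52224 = 1.70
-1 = -1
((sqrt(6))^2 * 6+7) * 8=344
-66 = -66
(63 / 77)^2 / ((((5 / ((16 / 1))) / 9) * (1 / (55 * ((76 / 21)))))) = 295488 / 77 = 3837.51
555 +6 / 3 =557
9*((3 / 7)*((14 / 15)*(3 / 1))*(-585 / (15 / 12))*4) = -101088 / 5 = -20217.60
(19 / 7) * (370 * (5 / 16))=17575 / 56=313.84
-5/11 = -0.45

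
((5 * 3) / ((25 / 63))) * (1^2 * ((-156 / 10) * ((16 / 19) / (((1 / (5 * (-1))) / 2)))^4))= -386452684800 / 130321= -2965390.73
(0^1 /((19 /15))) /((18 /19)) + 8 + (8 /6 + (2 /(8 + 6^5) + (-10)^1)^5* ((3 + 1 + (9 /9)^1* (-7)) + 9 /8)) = 4018301303638505300664923 /21432626696751341568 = 187485.25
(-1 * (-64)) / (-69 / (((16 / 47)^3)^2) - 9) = -1073741824 / 743916852645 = -0.00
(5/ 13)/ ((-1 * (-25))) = 1/ 65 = 0.02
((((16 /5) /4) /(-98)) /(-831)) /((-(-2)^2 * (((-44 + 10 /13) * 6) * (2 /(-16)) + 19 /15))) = -13 /178335647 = -0.00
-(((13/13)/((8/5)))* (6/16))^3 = -3375/262144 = -0.01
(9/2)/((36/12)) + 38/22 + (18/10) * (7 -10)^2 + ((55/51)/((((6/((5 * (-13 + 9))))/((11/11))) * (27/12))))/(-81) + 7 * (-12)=-792005311/12269070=-64.55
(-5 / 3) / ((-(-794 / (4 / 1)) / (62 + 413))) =-4750 / 1191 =-3.99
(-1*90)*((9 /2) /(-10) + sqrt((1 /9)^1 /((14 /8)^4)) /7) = 26823 /686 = 39.10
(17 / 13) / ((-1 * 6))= -17 / 78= -0.22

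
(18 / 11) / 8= 9 / 44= 0.20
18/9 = 2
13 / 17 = 0.76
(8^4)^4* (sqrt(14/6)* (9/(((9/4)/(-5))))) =-5629499534213120* sqrt(21)/3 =-8599202580083422.00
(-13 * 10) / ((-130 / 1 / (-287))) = -287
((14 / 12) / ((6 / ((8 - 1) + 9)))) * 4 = 112 / 9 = 12.44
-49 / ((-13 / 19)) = 931 / 13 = 71.62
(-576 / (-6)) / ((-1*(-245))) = 96 / 245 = 0.39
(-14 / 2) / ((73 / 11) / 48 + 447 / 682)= -8.82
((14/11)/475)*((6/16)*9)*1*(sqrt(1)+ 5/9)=147/10450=0.01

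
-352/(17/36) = -12672/17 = -745.41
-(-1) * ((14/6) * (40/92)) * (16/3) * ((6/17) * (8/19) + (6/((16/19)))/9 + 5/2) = 3733660/200583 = 18.61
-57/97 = -0.59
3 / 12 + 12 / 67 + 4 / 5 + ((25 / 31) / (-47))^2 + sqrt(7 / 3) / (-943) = 3497169803 / 2844617660 - sqrt(21) / 2829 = 1.23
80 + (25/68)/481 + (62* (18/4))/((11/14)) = 156540763/359788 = 435.09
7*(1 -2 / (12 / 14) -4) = -112 / 3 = -37.33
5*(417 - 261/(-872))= 1819425/872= 2086.50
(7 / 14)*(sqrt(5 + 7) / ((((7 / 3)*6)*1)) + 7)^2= sqrt(3) + 1202 / 49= 26.26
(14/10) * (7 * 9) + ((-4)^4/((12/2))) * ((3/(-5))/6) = 1259/15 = 83.93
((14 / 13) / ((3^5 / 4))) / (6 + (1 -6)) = 56 / 3159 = 0.02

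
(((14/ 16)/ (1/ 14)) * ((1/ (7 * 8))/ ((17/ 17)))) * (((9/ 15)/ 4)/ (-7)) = -0.00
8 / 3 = 2.67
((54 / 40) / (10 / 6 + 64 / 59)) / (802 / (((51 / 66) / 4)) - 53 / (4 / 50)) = 81243 / 577713490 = 0.00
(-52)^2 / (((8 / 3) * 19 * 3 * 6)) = 169 / 57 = 2.96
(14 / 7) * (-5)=-10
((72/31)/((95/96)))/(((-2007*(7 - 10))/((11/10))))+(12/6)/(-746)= -2758491/1224810775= -0.00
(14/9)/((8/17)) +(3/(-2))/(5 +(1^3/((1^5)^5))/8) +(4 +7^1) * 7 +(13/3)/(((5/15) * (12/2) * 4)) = 237797/2952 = 80.55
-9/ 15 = -3/ 5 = -0.60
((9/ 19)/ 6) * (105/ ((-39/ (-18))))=945/ 247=3.83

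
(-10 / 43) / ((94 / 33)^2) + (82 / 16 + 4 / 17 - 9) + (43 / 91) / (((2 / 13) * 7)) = -3.23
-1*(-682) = 682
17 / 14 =1.21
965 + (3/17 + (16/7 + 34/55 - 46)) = 6035016/6545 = 922.08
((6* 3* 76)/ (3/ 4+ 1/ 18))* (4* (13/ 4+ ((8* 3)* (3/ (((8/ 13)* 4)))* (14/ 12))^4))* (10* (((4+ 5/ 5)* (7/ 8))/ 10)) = 40301418274.02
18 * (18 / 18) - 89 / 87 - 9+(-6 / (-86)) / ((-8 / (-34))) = 123805 / 14964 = 8.27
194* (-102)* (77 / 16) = -380919 / 4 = -95229.75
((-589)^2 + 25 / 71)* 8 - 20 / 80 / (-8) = 6305642567 / 2272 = 2775370.85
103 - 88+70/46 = 380/23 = 16.52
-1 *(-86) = 86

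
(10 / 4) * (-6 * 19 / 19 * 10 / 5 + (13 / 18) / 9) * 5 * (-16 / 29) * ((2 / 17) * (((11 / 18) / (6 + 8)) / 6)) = 531025 / 7547337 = 0.07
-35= -35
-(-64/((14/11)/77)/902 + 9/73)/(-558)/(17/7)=-87353/28391598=-0.00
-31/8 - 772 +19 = -6055/8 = -756.88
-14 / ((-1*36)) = 0.39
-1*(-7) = 7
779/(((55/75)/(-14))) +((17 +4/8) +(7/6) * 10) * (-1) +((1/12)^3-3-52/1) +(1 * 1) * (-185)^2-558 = 355658987/19008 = 18711.02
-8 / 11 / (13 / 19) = -152 / 143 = -1.06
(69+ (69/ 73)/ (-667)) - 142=-154544/ 2117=-73.00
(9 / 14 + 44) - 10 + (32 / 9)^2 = 53621 / 1134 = 47.28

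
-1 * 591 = -591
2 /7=0.29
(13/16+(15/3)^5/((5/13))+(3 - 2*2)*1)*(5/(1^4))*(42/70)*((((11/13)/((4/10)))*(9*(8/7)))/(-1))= -27577935/52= -530344.90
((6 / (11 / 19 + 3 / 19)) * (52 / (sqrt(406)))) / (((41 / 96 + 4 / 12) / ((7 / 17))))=142272 * sqrt(406) / 251923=11.38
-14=-14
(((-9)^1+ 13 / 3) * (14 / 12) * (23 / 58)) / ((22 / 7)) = -7889 / 11484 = -0.69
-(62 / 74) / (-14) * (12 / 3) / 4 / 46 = 31 / 23828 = 0.00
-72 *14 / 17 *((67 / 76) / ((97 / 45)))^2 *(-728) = 416914079400 / 57743033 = 7220.16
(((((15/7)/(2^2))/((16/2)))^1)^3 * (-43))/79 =-145125/887914496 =-0.00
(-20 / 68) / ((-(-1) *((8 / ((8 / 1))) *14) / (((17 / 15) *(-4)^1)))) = 2 / 21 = 0.10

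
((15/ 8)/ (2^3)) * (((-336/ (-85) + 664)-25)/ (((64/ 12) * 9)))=54651/ 17408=3.14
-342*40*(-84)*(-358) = -411384960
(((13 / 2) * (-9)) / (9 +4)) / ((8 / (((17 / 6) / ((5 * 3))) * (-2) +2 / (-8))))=113 / 320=0.35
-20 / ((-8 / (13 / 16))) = 65 / 32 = 2.03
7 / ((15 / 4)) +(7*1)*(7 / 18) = 413 / 90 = 4.59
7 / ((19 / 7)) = 49 / 19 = 2.58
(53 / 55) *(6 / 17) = 318 / 935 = 0.34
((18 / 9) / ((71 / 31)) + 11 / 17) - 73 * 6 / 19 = -493801 / 22933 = -21.53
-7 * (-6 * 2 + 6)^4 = -9072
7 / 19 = 0.37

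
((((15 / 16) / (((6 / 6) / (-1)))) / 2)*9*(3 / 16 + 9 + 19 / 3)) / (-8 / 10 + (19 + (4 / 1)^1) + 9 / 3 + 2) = -167625 / 69632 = -2.41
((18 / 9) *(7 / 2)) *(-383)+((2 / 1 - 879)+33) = -3525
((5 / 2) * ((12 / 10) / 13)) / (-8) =-3 / 104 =-0.03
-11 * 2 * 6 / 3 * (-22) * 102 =98736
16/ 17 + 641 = 10913/ 17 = 641.94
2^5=32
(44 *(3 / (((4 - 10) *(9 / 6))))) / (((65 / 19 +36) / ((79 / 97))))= -66044 / 217959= -0.30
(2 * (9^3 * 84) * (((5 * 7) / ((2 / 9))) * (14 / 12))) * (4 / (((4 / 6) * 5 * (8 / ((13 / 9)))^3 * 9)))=2260713 / 128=17661.82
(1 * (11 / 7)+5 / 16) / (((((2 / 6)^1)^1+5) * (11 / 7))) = 633 / 2816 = 0.22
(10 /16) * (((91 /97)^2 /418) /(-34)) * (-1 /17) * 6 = 124215 /9093008144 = 0.00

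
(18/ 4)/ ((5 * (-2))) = -0.45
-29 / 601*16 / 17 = -464 / 10217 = -0.05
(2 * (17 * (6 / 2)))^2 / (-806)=-12.91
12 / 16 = 3 / 4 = 0.75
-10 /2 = -5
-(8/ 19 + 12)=-236/ 19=-12.42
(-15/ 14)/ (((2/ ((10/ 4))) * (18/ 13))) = -325/ 336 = -0.97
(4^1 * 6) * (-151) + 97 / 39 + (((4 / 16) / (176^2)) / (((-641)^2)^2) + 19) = -2938918800508528166873 / 815796902588169216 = -3602.51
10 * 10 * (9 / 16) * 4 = 225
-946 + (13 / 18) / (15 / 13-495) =-109319929 / 115560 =-946.00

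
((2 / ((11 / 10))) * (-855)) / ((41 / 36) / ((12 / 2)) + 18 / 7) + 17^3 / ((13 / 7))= 49731563 / 23881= 2082.47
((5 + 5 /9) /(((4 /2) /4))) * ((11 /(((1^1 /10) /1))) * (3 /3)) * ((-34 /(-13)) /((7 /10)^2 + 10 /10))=37400000 /17433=2145.36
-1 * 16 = -16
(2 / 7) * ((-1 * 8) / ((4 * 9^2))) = -0.01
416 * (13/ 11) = 5408/ 11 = 491.64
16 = 16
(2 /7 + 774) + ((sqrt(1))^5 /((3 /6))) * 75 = 6470 /7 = 924.29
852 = 852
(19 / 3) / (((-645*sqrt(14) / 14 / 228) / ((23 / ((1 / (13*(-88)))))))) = 37994528*sqrt(14) / 645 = 220406.99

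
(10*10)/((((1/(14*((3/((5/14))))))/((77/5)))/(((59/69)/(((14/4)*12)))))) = 254408/69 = 3687.07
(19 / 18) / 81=19 / 1458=0.01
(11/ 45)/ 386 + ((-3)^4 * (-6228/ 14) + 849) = -35184.43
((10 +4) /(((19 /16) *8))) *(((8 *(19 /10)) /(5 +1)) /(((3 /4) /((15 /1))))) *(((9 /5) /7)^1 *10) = 192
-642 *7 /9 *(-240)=119840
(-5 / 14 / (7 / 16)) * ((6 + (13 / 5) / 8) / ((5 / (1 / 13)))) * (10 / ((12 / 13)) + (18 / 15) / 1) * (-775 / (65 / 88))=124578212 / 124215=1002.92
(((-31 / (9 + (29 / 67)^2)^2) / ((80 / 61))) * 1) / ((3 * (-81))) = 38105769811 / 33065545844160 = 0.00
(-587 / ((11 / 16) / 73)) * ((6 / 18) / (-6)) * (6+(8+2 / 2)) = 1714040 / 33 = 51940.61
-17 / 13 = -1.31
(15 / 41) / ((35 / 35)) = 15 / 41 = 0.37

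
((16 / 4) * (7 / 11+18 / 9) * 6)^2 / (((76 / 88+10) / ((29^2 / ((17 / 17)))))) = 814787712 / 2629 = 309923.06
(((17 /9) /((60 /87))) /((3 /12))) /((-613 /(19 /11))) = -9367 /303435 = -0.03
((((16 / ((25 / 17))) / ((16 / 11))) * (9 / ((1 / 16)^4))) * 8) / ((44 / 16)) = 320864256 / 25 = 12834570.24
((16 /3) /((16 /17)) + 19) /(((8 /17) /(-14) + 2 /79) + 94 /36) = 4174044 /440443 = 9.48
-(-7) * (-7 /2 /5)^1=-49 /10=-4.90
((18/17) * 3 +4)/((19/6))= 732/323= 2.27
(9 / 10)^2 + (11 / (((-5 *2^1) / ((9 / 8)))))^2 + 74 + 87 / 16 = 104677 / 1280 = 81.78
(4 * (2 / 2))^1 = 4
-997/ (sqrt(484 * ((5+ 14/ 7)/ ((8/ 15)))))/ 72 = -997 * sqrt(210)/ 83160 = -0.17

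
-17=-17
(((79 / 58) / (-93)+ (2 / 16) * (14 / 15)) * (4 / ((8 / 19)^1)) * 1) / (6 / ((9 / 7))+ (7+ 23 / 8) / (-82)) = 8573674 / 40216765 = 0.21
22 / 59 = 0.37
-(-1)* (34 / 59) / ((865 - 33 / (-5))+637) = 170 / 445037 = 0.00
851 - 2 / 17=14465 / 17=850.88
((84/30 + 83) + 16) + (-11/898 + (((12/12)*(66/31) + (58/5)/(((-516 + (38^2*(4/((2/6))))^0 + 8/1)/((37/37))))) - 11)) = 1311092101/14113866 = 92.89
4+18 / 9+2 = 8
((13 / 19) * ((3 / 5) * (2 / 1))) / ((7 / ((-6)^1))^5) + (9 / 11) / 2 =1026369 / 35126630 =0.03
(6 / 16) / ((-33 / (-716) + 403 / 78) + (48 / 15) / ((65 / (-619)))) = -523575 / 35269534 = -0.01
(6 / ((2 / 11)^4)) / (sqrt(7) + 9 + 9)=395307 / 1268- 43923 * sqrt(7) / 2536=265.93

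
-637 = -637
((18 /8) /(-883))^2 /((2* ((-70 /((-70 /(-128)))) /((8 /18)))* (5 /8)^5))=-288 /2436528125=-0.00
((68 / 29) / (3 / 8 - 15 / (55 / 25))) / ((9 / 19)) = -113696 / 147987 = -0.77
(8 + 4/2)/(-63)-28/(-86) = 452/2709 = 0.17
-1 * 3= -3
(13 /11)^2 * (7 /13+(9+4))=208 /11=18.91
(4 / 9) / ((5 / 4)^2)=64 / 225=0.28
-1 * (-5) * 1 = 5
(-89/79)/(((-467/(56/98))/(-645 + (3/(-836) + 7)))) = -47470019/53974459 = -0.88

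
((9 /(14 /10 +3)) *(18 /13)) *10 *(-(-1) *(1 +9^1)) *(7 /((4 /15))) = 1063125 /143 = 7434.44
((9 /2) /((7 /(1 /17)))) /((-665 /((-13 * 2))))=117 /79135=0.00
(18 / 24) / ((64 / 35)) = 105 / 256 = 0.41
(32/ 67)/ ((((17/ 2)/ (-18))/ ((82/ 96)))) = -984/ 1139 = -0.86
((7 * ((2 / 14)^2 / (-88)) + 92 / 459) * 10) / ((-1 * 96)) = -281065 / 13571712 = -0.02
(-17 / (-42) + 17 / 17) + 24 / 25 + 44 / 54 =30047 / 9450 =3.18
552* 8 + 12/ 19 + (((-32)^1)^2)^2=20006860/ 19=1052992.63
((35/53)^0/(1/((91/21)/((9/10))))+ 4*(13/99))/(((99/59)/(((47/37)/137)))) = 4397978/149043807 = 0.03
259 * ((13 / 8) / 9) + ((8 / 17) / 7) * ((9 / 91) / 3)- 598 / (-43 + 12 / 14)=14020350413 / 230007960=60.96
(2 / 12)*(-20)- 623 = -1879 / 3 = -626.33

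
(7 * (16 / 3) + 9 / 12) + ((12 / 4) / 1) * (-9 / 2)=24.58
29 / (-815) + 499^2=202935786 / 815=249000.96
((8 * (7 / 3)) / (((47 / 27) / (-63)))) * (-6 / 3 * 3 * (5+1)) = 24320.68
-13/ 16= -0.81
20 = 20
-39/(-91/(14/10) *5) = 0.12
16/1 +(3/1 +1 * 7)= 26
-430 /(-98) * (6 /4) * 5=32.91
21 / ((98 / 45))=135 / 14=9.64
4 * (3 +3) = 24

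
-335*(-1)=335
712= 712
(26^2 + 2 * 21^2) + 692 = 2250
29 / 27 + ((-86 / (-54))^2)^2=3989608 / 531441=7.51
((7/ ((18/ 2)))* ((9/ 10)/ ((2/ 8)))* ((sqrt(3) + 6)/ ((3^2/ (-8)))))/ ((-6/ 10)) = 112* sqrt(3)/ 27 + 224/ 9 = 32.07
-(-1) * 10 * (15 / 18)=25 / 3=8.33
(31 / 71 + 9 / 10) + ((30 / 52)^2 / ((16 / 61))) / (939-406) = 2740330711 / 2046549440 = 1.34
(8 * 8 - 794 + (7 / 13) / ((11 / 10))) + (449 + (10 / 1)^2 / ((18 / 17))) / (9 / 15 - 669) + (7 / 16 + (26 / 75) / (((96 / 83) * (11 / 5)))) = -1426711951 / 1955070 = -729.75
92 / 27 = 3.41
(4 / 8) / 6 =0.08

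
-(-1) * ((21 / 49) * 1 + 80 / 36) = 2.65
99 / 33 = 3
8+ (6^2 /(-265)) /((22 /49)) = 22438 /2915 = 7.70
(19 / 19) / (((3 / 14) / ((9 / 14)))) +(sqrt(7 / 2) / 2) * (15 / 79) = 15 * sqrt(14) / 316 +3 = 3.18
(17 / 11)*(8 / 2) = 68 / 11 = 6.18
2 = 2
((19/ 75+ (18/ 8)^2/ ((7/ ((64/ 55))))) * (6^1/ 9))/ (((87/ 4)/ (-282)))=-4754896/ 502425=-9.46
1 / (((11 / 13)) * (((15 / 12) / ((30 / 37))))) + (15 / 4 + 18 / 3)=17121 / 1628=10.52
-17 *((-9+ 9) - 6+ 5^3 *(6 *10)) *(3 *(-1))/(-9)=-42466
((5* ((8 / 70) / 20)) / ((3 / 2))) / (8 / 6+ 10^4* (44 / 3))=1 / 7700070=0.00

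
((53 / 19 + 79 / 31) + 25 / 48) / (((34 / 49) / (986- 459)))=8116213 / 1824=4449.68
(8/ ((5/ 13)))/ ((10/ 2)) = 104/ 25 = 4.16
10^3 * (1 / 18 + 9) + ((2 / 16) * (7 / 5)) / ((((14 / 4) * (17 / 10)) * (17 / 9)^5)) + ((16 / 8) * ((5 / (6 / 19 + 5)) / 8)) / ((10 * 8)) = 12716063395445611 / 1404227214144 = 9055.56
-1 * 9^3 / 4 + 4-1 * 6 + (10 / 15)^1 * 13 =-2107 / 12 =-175.58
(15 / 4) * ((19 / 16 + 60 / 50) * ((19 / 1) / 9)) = 3629 / 192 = 18.90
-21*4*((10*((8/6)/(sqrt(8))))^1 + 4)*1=-731.98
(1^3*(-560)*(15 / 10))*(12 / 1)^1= -10080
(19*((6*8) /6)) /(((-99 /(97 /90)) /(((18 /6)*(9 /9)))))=-7372 /1485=-4.96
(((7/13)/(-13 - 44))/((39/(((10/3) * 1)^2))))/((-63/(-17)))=-1700/2340819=-0.00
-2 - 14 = -16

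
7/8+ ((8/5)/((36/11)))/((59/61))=29321/21240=1.38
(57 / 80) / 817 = 3 / 3440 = 0.00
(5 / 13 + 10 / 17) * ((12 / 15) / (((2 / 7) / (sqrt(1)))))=2.72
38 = 38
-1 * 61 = -61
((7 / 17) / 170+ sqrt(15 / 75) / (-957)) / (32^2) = 7 / 2959360 - sqrt(5) / 4899840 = 0.00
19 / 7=2.71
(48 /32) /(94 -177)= -3 /166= -0.02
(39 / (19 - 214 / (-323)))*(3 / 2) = 12597 / 4234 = 2.98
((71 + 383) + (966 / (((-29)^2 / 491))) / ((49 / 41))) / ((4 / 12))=16352328 / 5887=2777.70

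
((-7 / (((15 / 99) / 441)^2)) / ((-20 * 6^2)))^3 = 4469734919671572786994143 / 8000000000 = 558716864958946.60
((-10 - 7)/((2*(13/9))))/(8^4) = -153/106496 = -0.00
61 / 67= 0.91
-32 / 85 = -0.38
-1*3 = -3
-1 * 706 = -706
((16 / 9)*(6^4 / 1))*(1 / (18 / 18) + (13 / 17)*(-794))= -23742720 / 17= -1396630.59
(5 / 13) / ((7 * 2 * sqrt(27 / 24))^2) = 10 / 5733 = 0.00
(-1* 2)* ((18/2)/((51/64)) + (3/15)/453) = -22.59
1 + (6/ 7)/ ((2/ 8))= 31/ 7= 4.43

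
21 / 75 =7 / 25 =0.28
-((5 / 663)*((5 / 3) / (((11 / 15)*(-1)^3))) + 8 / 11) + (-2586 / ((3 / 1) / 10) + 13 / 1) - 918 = -69471004 / 7293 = -9525.71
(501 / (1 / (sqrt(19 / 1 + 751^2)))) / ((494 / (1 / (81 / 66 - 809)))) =-11022 * sqrt(141005) / 4389437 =-0.94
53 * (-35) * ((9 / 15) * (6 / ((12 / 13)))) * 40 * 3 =-868140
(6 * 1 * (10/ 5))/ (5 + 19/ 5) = 15/ 11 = 1.36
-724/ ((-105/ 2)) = 1448/ 105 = 13.79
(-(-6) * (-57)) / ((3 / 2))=-228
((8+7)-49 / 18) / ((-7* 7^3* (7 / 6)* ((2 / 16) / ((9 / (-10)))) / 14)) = 5304 / 12005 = 0.44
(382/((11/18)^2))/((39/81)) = 3341736/1573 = 2124.43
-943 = -943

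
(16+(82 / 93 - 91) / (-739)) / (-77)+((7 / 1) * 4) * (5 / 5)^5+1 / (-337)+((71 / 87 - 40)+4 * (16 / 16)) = -127507701355 / 17239503589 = -7.40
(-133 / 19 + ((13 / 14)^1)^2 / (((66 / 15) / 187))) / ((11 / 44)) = 11621 / 98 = 118.58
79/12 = 6.58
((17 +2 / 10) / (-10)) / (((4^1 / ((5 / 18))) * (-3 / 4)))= 43 / 270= 0.16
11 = 11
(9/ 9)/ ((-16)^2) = 1/ 256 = 0.00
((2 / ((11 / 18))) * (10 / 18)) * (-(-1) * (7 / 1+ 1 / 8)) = 285 / 22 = 12.95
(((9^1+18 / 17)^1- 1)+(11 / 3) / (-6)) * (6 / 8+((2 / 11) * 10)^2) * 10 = 2306525 / 6732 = 342.62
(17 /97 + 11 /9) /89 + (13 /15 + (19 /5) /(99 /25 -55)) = 400490137 /495706860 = 0.81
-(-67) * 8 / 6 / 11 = 268 / 33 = 8.12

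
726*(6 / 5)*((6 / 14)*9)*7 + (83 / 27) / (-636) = 2019632849 / 85860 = 23522.40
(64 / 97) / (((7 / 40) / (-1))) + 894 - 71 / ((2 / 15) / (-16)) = 6389546 / 679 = 9410.23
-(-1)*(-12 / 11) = -12 / 11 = -1.09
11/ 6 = 1.83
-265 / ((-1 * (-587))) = -265 / 587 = -0.45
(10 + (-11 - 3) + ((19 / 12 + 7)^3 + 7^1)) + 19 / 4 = 1106119 / 1728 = 640.12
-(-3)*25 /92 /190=15 /3496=0.00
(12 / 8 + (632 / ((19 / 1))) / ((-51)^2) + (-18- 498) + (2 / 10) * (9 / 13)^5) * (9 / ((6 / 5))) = -94397055649393 / 24465238356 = -3858.42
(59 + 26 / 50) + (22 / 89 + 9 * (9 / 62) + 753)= 112301459 / 137950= 814.07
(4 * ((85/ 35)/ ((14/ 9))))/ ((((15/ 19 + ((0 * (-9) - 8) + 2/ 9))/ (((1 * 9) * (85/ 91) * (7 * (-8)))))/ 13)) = 64047024/ 11711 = 5468.96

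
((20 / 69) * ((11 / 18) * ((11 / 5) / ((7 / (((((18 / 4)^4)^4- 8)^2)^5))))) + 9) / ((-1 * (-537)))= 8250662823965506302504023643999184264309370966207675930877895359159567862181663277656962441722632325648142717989133854696440823898286890016563571291761279 / 243688590756098756226905103479863956272900708317003776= 33857403000961046245145460000000000000000000000000000000000000000000000000000000000000000000000000000.00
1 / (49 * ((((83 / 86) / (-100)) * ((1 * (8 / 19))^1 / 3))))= -61275 / 4067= -15.07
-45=-45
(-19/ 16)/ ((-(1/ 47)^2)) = 2623.19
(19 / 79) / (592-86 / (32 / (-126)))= 0.00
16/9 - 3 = -11/9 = -1.22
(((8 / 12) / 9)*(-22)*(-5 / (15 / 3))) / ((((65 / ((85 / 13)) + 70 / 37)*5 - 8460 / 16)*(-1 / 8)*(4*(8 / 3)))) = 27676 / 10633275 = 0.00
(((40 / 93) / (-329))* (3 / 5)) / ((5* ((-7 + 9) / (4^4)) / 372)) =-12288 / 1645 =-7.47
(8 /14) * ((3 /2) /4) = 3 /14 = 0.21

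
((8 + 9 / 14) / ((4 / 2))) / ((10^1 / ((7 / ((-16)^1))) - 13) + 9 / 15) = -605 / 4936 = -0.12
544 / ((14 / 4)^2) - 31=657 / 49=13.41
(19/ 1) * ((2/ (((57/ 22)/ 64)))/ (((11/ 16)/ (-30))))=-40960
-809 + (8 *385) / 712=-71616 / 89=-804.67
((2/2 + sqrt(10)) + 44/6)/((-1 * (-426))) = sqrt(10)/426 + 25/1278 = 0.03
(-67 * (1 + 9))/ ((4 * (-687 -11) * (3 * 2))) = 335/ 8376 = 0.04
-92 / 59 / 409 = -92 / 24131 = -0.00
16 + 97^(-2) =150545 / 9409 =16.00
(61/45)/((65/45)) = 61/65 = 0.94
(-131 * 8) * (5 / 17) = -5240 / 17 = -308.24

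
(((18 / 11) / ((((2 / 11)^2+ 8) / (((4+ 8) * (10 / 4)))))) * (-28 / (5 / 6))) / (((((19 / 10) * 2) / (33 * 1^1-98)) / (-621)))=-41441400 / 19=-2181126.32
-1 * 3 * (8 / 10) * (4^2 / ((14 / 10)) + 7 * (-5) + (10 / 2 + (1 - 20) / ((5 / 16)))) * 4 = 761.97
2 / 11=0.18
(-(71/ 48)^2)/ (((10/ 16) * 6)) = -5041/ 8640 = -0.58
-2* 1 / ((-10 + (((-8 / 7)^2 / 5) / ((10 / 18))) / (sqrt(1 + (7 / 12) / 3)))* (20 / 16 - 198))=-1290537500 / 1267216296217 - 8467200* sqrt(43) / 1267216296217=-0.00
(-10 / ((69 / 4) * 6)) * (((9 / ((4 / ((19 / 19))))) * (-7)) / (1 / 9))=315 / 23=13.70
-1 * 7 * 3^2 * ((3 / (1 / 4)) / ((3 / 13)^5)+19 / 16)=-166350037 / 144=-1155208.59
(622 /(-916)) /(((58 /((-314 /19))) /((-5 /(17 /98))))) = -11962615 /2145043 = -5.58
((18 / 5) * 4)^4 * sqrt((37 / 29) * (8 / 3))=17915904 * sqrt(6438) / 18125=79311.51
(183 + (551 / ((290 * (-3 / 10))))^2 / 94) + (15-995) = -673901 / 846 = -796.57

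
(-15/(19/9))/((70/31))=-837/266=-3.15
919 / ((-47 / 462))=-424578 / 47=-9033.57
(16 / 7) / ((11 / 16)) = 256 / 77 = 3.32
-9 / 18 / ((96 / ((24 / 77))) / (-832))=104 / 77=1.35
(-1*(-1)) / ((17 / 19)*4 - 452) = -19 / 8520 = -0.00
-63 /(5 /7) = -441 /5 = -88.20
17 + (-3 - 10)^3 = -2180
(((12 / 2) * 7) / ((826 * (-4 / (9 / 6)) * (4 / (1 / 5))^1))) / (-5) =0.00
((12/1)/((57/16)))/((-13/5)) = -320/247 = -1.30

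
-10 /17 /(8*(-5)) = 1 /68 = 0.01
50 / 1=50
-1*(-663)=663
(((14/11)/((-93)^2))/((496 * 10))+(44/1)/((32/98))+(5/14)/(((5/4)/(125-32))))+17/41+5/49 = 76713355675643/474012942480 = 161.84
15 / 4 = 3.75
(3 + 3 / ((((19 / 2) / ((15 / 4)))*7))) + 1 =1109 / 266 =4.17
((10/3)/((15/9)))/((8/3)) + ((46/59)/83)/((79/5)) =0.75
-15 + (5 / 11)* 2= -155 / 11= -14.09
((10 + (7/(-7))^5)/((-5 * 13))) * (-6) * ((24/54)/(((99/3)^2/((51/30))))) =0.00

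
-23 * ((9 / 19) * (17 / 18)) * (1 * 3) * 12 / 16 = -3519 / 152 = -23.15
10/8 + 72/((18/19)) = 309/4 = 77.25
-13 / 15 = -0.87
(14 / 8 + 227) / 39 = 305 / 52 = 5.87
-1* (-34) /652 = 17 /326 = 0.05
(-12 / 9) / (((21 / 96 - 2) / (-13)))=-1664 / 171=-9.73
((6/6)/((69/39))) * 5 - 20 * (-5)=2365/23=102.83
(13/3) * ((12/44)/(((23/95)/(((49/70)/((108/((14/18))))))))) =12103/491832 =0.02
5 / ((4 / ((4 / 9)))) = 5 / 9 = 0.56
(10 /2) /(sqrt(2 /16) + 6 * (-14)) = -3360 /56447 - 10 * sqrt(2) /56447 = -0.06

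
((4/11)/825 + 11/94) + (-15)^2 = 225.12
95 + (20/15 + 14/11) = 3221/33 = 97.61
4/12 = 1/3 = 0.33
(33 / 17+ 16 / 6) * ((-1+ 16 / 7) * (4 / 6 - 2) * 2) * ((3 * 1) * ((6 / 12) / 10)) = -282 / 119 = -2.37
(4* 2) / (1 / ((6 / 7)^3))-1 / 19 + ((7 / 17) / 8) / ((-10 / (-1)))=44230659 / 8863120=4.99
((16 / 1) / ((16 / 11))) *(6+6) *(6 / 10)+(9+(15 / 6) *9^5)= 1477107 / 10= 147710.70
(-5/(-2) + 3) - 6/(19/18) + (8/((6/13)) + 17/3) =867/38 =22.82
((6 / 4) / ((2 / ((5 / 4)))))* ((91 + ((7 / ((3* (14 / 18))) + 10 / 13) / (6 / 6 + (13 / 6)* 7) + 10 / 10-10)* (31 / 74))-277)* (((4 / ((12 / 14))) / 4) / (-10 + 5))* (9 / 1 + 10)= 2353981497 / 2986048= 788.33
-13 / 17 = -0.76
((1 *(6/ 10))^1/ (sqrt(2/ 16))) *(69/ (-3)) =-138 *sqrt(2)/ 5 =-39.03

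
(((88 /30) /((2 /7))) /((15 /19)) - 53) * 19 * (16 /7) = -2735696 /1575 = -1736.95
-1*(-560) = 560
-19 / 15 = -1.27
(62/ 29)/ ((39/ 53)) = 3286/ 1131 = 2.91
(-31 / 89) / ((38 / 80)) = -1240 / 1691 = -0.73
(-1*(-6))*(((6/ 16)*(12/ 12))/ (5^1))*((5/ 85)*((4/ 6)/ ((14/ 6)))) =9/ 1190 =0.01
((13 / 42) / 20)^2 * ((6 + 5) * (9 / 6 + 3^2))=1859 / 67200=0.03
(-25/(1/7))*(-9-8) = 2975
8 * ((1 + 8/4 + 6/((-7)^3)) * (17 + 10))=220968/343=644.22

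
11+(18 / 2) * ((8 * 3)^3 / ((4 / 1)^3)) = 1955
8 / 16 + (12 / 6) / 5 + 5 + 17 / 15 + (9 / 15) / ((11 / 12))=2537 / 330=7.69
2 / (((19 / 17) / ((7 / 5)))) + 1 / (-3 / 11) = -331 / 285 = -1.16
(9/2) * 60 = 270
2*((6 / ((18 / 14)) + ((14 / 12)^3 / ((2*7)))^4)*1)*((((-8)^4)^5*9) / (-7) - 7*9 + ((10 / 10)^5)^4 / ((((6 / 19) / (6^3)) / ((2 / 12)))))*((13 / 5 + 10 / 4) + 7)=-9717744952237783724565578926903 / 58047528960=-167410140041175384506.25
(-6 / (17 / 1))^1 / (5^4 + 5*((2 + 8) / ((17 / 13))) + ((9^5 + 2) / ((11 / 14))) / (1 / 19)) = -66 / 267152647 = -0.00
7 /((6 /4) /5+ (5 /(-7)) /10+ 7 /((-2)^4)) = 3920 /373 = 10.51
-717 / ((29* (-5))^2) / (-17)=717 / 357425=0.00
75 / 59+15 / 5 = 252 / 59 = 4.27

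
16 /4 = 4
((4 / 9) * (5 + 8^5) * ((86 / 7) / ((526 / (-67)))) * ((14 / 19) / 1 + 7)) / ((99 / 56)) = -148049012384 / 1484109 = -99756.16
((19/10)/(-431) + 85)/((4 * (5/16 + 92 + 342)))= 732662/14975095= 0.05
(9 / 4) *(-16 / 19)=-36 / 19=-1.89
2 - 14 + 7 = -5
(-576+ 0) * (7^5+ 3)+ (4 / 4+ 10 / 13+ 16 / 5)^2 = -40908711671 / 4225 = -9682535.31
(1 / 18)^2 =0.00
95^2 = 9025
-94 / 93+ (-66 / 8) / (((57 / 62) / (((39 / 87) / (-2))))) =205093 / 204972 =1.00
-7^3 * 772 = -264796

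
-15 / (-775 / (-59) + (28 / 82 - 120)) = 12095 / 85893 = 0.14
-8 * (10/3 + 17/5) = -808/15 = -53.87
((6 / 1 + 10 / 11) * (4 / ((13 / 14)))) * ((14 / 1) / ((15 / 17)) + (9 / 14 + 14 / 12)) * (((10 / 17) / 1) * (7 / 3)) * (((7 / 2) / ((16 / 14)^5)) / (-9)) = -453772193 / 3150576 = -144.03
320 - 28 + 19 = 311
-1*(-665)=665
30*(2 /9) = 20 /3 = 6.67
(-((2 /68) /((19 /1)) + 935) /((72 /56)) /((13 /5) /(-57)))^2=49657319772025 /195364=254178455.46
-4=-4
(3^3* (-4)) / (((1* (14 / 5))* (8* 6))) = -45 / 56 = -0.80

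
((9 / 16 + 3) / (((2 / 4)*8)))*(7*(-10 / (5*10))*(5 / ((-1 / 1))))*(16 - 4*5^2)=-8379 / 16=-523.69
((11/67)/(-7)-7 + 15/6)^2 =20.46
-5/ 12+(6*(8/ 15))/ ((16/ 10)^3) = 35/ 96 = 0.36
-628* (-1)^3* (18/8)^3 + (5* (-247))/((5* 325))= 2861021/400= 7152.55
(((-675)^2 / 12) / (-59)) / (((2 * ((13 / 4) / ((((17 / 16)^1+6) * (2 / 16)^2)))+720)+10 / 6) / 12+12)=-154456875 / 18492311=-8.35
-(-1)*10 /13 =10 /13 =0.77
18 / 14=9 / 7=1.29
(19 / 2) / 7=19 / 14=1.36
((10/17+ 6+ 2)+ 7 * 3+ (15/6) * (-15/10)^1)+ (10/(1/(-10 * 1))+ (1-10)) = -5655/68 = -83.16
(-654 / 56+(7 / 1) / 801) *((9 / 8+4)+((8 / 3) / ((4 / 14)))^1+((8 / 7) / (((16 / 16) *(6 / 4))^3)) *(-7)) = -97625663 / 692064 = -141.06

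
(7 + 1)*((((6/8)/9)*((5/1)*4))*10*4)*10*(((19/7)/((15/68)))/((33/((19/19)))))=4134400/2079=1988.65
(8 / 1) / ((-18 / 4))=-16 / 9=-1.78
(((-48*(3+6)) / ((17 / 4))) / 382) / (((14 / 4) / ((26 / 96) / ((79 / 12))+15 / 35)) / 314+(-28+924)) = -15659808 / 52732030057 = -0.00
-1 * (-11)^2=-121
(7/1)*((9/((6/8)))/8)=10.50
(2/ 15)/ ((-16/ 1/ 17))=-17/ 120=-0.14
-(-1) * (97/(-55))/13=-97/715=-0.14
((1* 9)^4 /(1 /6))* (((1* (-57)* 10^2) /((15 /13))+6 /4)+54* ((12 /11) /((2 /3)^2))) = -2081103273 /11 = -189191206.64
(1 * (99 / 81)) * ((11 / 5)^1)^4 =161051 / 5625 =28.63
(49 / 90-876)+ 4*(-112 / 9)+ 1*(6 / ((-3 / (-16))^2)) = -22637 / 30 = -754.57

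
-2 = -2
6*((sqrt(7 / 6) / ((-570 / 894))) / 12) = -149*sqrt(42) / 1140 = -0.85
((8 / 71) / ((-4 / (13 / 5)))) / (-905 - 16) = 0.00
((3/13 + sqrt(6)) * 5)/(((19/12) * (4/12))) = 540/247 + 180 * sqrt(6)/19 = 25.39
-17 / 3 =-5.67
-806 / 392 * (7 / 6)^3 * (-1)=3.27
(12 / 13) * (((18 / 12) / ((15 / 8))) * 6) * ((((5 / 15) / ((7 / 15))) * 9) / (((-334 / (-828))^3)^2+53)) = 13050797284904896512 / 24285922774483786507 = 0.54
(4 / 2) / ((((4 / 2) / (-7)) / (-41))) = 287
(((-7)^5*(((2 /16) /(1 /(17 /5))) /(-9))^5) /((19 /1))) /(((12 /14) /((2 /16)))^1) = 167044756193 /5514515251200000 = 0.00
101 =101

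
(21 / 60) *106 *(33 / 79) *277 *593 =2011047423 / 790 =2545629.65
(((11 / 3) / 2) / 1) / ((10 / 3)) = 11 / 20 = 0.55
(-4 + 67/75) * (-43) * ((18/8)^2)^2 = 21911553/6400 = 3423.68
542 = 542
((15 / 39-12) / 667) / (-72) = 151 / 624312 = 0.00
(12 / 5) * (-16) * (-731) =140352 / 5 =28070.40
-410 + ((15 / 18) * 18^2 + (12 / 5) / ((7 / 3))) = -138.97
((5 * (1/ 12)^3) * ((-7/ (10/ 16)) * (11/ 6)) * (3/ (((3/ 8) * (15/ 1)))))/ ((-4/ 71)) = 5467/ 9720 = 0.56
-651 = -651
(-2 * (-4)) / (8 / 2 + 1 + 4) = 8 / 9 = 0.89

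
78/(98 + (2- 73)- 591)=-13/94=-0.14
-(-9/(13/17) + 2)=127/13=9.77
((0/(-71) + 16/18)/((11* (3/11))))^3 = 512/19683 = 0.03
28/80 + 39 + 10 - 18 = 627/20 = 31.35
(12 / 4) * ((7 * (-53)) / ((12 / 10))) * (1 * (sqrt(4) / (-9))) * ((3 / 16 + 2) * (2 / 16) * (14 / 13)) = 454475 / 7488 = 60.69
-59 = -59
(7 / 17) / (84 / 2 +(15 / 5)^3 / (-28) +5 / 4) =49 / 5032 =0.01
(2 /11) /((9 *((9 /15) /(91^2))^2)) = 3428748050 /891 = 3848202.08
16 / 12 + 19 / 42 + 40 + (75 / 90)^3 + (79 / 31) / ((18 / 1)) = 42.51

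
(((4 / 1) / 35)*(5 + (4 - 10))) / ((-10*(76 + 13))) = 2 / 15575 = 0.00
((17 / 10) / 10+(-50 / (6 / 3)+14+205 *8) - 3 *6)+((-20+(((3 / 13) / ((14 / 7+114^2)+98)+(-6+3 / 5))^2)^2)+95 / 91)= 8977227028060257558391558247 / 3675412873866200696320000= 2442.51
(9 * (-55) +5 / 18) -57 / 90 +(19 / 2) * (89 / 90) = -87473 / 180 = -485.96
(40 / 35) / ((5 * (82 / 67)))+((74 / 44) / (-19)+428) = 256786169 / 599830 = 428.10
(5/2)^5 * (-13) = -40625/32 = -1269.53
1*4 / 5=4 / 5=0.80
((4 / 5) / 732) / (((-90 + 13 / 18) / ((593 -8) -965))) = 456 / 98027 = 0.00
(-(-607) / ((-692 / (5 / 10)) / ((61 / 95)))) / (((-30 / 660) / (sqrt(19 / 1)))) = 407297*sqrt(19) / 65740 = 27.01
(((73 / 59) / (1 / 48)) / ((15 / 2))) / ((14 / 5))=1168 / 413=2.83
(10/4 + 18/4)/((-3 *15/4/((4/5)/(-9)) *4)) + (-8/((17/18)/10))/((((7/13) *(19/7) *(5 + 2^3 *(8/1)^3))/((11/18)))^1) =4641148/894120525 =0.01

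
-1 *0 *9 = 0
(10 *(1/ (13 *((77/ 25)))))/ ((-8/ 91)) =-125/ 44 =-2.84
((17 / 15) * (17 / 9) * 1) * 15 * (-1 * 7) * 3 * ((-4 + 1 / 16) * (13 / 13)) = 42483 / 16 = 2655.19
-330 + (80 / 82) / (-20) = -330.05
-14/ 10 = -7/ 5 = -1.40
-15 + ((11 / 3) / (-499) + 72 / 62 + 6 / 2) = -503333 / 46407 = -10.85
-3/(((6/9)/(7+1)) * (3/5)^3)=-500/3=-166.67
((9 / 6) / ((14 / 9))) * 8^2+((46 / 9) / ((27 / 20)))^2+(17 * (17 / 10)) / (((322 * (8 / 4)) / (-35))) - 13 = 4675677529 / 76055112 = 61.48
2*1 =2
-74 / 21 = -3.52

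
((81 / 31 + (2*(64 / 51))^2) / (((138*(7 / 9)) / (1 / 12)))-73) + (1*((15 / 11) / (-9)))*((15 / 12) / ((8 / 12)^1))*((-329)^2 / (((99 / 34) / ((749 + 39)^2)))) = -11772007606181254177 / 1795168584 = -6557605626.07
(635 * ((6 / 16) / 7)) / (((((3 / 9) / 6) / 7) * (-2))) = -17145 / 8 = -2143.12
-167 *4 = -668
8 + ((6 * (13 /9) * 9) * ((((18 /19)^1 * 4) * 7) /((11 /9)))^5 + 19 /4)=599128305633538989411 /1595112880196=375602449.88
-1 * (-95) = 95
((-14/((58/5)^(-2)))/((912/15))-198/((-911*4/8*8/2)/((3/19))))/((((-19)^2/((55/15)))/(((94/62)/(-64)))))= 2771164979/371913636480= 0.01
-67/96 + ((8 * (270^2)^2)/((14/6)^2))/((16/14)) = 4591650239531/672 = 6832812856.44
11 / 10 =1.10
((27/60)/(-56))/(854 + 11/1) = -9/968800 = -0.00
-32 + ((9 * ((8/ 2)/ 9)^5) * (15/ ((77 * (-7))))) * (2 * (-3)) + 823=310818661/ 392931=791.03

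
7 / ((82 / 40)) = 140 / 41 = 3.41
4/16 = 1/4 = 0.25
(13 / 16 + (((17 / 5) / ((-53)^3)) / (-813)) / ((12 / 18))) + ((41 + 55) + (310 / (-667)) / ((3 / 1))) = 624266286751451 / 6458534373360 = 96.66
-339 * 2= -678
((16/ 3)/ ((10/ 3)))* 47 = 376/ 5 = 75.20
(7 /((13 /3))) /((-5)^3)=-21 /1625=-0.01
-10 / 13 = -0.77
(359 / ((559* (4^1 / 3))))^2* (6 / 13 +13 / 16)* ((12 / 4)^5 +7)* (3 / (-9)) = -24.63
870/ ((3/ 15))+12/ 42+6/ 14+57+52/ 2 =31036/ 7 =4433.71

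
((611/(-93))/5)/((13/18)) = -282/155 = -1.82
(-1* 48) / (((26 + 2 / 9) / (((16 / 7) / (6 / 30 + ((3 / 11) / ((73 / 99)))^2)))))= -23021280 / 1853131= -12.42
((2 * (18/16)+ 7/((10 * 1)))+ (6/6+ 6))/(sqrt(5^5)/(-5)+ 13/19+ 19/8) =-1149424 * sqrt(5)/2671775 - 703266/2671775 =-1.23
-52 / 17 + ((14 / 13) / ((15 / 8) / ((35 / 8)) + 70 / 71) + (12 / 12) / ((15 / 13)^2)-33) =-1207625878 / 34956675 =-34.55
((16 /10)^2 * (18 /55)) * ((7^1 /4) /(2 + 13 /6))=12096 /34375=0.35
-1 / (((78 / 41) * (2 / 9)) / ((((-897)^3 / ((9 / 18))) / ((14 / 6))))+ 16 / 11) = -225347647239 / 327778395830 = -0.69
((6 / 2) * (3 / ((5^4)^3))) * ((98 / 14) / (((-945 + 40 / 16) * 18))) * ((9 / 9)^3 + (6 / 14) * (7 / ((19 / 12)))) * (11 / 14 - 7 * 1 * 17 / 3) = 17963 / 10492675781250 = 0.00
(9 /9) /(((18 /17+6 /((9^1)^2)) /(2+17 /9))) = 357 /104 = 3.43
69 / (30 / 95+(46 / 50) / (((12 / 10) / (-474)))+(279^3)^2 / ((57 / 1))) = 0.00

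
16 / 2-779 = -771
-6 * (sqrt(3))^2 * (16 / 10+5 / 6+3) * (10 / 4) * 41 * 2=-20049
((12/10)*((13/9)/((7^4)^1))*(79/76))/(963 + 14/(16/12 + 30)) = 48269/61971586740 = 0.00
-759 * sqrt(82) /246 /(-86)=253 * sqrt(82) /7052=0.32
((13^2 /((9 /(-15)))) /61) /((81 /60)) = -16900 /4941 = -3.42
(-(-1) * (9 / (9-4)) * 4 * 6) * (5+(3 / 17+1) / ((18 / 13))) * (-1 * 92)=-395232 / 17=-23248.94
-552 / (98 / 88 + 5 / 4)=-3036 / 13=-233.54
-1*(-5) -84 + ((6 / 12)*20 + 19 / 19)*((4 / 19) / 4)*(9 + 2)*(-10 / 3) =-5713 / 57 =-100.23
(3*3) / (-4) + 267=1059 / 4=264.75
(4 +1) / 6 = 5 / 6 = 0.83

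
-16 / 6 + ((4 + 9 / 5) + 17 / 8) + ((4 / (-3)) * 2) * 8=-643 / 40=-16.08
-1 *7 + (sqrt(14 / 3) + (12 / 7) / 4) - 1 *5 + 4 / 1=-53 / 7 + sqrt(42) / 3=-5.41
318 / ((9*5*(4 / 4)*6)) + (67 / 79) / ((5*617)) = 2583982 / 2193435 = 1.18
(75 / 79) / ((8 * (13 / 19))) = 1425 / 8216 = 0.17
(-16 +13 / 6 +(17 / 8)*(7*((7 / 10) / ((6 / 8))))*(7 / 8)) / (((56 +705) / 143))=-115687 / 365280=-0.32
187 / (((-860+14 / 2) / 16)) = -3.51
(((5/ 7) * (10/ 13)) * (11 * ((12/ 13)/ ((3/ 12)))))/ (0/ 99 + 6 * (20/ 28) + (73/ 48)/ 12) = 15206400/ 3006679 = 5.06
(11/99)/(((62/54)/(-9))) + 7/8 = 1/248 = 0.00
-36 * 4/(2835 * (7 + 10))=-16/5355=-0.00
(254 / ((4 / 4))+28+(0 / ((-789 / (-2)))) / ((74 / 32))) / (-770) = -141 / 385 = -0.37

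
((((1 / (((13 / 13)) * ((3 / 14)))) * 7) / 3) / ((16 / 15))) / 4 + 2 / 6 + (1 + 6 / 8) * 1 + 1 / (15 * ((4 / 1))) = 4.65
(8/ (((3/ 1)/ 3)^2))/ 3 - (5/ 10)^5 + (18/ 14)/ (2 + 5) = 2.82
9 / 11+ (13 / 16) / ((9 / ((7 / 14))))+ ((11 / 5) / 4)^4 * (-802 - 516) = -948355981 / 7920000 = -119.74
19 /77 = 0.25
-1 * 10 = -10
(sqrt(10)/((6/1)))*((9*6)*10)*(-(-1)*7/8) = 315*sqrt(10)/4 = 249.03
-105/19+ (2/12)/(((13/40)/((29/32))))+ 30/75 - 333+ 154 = -5443729/29640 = -183.66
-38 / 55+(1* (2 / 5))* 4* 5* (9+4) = 5682 / 55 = 103.31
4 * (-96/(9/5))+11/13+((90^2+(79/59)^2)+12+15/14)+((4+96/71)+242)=1099760696987/134944446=8149.73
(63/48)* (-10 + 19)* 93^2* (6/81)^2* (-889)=-5980303/12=-498358.58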